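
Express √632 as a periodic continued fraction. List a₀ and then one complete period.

[25; 7, 6, 7, 50]

a₀ = ⌊√632⌋ = 25.
With m₀=0, d₀=1 and mₖ₊₁ = dₖaₖ − mₖ, dₖ₊₁ = (n − mₖ₊₁²)/dₖ, aₖ₊₁ = ⌊(a₀+mₖ₊₁)/dₖ₊₁⌋:
  k=1: m=25, d=7, a=7
  k=2: m=24, d=8, a=6
  k=3: m=24, d=7, a=7
  k=4: m=25, d=1, a=50
d=1 and a=2a₀=50 at k=4, so the next step gives (m, d) = (25, 7) again — its k=1 value — and the period has length 4.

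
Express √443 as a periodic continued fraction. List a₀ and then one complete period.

a₀ = ⌊√443⌋ = 21.

[21; 21, 42]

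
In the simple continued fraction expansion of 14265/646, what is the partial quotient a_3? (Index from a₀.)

14265 = 22·646 + 53   →  a_0 = 22
646 = 12·53 + 10   →  a_1 = 12
53 = 5·10 + 3   →  a_2 = 5
10 = 3·3 + 1   →  a_3 = 3

3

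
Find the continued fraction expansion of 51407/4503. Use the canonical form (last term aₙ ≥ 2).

[11; 2, 2, 2, 13, 2, 13]

51407 = 11*4503 + 1874
4503 = 2*1874 + 755
1874 = 2*755 + 364
755 = 2*364 + 27
364 = 13*27 + 13
27 = 2*13 + 1
13 = 13*1 + 0  (stop)
So 51407/4503 = [11; 2, 2, 2, 13, 2, 13].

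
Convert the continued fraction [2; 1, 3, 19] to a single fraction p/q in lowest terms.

212/77

Fold from the inside: start with 19/1.
  3 + 1/19 = 58/19
  1 + 19/58 = 77/58
  2 + 58/77 = 212/77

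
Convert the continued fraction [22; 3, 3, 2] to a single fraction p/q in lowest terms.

513/23

Using pₖ = aₖpₖ₋₁ + pₖ₋₂ and qₖ = aₖqₖ₋₁ + qₖ₋₂:
  k=0: a=22, p=22, q=1
  k=1: a=3, p=67, q=3
  k=2: a=3, p=223, q=10
  k=3: a=2, p=513, q=23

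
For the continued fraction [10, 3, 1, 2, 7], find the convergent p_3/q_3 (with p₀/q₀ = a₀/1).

Using pₖ = aₖpₖ₋₁ + pₖ₋₂, qₖ = aₖqₖ₋₁ + qₖ₋₂ (with p₋₁=1, p₋₂=0, q₋₁=0, q₋₂=1):
  k=0: a=10, p=10, q=1
  k=1: a=3, p=31, q=3
  k=2: a=1, p=41, q=4
  k=3: a=2, p=113, q=11

113/11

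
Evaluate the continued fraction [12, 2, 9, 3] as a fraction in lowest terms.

Using pₖ = aₖpₖ₋₁ + pₖ₋₂ and qₖ = aₖqₖ₋₁ + qₖ₋₂:
  k=0: a=12, p=12, q=1
  k=1: a=2, p=25, q=2
  k=2: a=9, p=237, q=19
  k=3: a=3, p=736, q=59

736/59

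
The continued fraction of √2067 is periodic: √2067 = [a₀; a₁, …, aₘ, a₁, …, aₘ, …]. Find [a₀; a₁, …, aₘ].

[45; 2, 6, 2, 90]

a₀ = ⌊√2067⌋ = 45.
With m₀=0, d₀=1 and mₖ₊₁ = dₖaₖ − mₖ, dₖ₊₁ = (n − mₖ₊₁²)/dₖ, aₖ₊₁ = ⌊(a₀+mₖ₊₁)/dₖ₊₁⌋:
  k=1: m=45, d=42, a=2
  k=2: m=39, d=13, a=6
  k=3: m=39, d=42, a=2
  k=4: m=45, d=1, a=90
d=1 and a=2a₀=90 at k=4, so the next step gives (m, d) = (45, 42) again — its k=1 value — and the period has length 4.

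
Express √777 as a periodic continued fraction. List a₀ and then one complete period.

[27; 1, 6, 1, 54]

a₀ = ⌊√777⌋ = 27.
With m₀=0, d₀=1 and mₖ₊₁ = dₖaₖ − mₖ, dₖ₊₁ = (n − mₖ₊₁²)/dₖ, aₖ₊₁ = ⌊(a₀+mₖ₊₁)/dₖ₊₁⌋:
  k=1: m=27, d=48, a=1
  k=2: m=21, d=7, a=6
  k=3: m=21, d=48, a=1
  k=4: m=27, d=1, a=54
d=1 and a=2a₀=54 at k=4, so the next step gives (m, d) = (27, 48) again — its k=1 value — and the period has length 4.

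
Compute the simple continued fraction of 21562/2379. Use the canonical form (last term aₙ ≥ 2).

21562 = 9·2379 + 151
2379 = 15·151 + 114
151 = 1·114 + 37
114 = 3·37 + 3
37 = 12·3 + 1
3 = 3·1 + 0  (stop)
So 21562/2379 = [9; 15, 1, 3, 12, 3].

[9; 15, 1, 3, 12, 3]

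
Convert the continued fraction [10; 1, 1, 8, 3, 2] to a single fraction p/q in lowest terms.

1295/123

Fold from the inside: start with 2/1.
  3 + 1/2 = 7/2
  8 + 2/7 = 58/7
  1 + 7/58 = 65/58
  1 + 58/65 = 123/65
  10 + 65/123 = 1295/123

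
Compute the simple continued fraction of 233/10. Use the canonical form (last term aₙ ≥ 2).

[23; 3, 3]

233 = 23×10 + 3
10 = 3×3 + 1
3 = 3×1 + 0  (stop)
So 233/10 = [23; 3, 3].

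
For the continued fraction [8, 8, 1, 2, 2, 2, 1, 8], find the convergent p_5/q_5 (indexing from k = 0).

Using pₖ = aₖpₖ₋₁ + pₖ₋₂, qₖ = aₖqₖ₋₁ + qₖ₋₂ (with p₋₁=1, p₋₂=0, q₋₁=0, q₋₂=1):
  k=0: a=8, p=8, q=1
  k=1: a=8, p=65, q=8
  k=2: a=1, p=73, q=9
  k=3: a=2, p=211, q=26
  k=4: a=2, p=495, q=61
  k=5: a=2, p=1201, q=148

1201/148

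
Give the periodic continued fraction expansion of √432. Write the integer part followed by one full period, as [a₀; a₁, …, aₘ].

[20; 1, 3, 1, 1, 1, 3, 1, 40]

a₀ = ⌊√432⌋ = 20.
With m₀=0, d₀=1 and mₖ₊₁ = dₖaₖ − mₖ, dₖ₊₁ = (n − mₖ₊₁²)/dₖ, aₖ₊₁ = ⌊(a₀+mₖ₊₁)/dₖ₊₁⌋:
  k=1: m=20, d=32, a=1
  k=2: m=12, d=9, a=3
  k=3: m=15, d=23, a=1
  k=4: m=8, d=16, a=1
  k=5: m=8, d=23, a=1
  k=6: m=15, d=9, a=3
  k=7: m=12, d=32, a=1
  k=8: m=20, d=1, a=40
d=1 and a=2a₀=40 at k=8, so the next step gives (m, d) = (20, 32) again — its k=1 value — and the period has length 8.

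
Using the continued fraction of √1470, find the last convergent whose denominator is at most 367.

√1470 = [38; 2, 1, 14, 1, 2, 76, …] (period length 6).
Convergents:
  p_0/q_0 = 38/1
  p_1/q_1 = 77/2
  p_2/q_2 = 115/3
  p_3/q_3 = 1687/44
  p_4/q_4 = 1802/47
  p_5/q_5 = 5291/138
  p_6/q_6 = 403918/10535
q_5 = 138 ≤ 367 < 10535 = q_6, so the answer is 5291/138.

5291/138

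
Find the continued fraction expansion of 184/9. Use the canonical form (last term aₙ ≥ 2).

[20; 2, 4]

184 = 20·9 + 4
9 = 2·4 + 1
4 = 4·1 + 0  (stop)
So 184/9 = [20; 2, 4].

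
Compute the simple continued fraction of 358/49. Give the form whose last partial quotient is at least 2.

[7; 3, 3, 1, 3]

358 = 7·49 + 15
49 = 3·15 + 4
15 = 3·4 + 3
4 = 1·3 + 1
3 = 3·1 + 0  (stop)
So 358/49 = [7; 3, 3, 1, 3].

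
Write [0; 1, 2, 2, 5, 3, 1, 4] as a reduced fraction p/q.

Fold from the inside: start with 4/1.
  1 + 1/4 = 5/4
  3 + 4/5 = 19/5
  5 + 5/19 = 100/19
  2 + 19/100 = 219/100
  2 + 100/219 = 538/219
  1 + 219/538 = 757/538
  0 + 538/757 = 538/757

538/757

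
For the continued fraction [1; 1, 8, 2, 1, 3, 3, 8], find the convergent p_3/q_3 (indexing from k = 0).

Using pₖ = aₖpₖ₋₁ + pₖ₋₂, qₖ = aₖqₖ₋₁ + qₖ₋₂ (with p₋₁=1, p₋₂=0, q₋₁=0, q₋₂=1):
  k=0: a=1, p=1, q=1
  k=1: a=1, p=2, q=1
  k=2: a=8, p=17, q=9
  k=3: a=2, p=36, q=19

36/19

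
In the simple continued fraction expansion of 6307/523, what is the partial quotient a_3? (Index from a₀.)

6307 = 12·523 + 31   →  a_0 = 12
523 = 16·31 + 27   →  a_1 = 16
31 = 1·27 + 4   →  a_2 = 1
27 = 6·4 + 3   →  a_3 = 6

6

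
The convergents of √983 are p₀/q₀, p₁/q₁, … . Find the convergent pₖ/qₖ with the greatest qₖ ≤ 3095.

√983 = [31; 2, 1, 5, 31, 5, 1, 2, 62, …] (period length 8).
Convergents:
  p_0/q_0 = 31/1
  p_1/q_1 = 63/2
  p_2/q_2 = 94/3
  p_3/q_3 = 533/17
  p_4/q_4 = 16617/530
  p_5/q_5 = 83618/2667
  p_6/q_6 = 100235/3197
q_5 = 2667 ≤ 3095 < 3197 = q_6, so the answer is 83618/2667.

83618/2667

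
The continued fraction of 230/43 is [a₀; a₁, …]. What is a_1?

2

230 = 5·43 + 15   →  a_0 = 5
43 = 2·15 + 13   →  a_1 = 2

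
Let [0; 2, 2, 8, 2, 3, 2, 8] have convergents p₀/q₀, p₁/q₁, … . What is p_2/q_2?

Using pₖ = aₖpₖ₋₁ + pₖ₋₂, qₖ = aₖqₖ₋₁ + qₖ₋₂ (with p₋₁=1, p₋₂=0, q₋₁=0, q₋₂=1):
  k=0: a=0, p=0, q=1
  k=1: a=2, p=1, q=2
  k=2: a=2, p=2, q=5

2/5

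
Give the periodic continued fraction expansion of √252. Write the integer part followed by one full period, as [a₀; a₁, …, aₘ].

[15; 1, 6, 1, 30]

a₀ = ⌊√252⌋ = 15.
With m₀=0, d₀=1 and mₖ₊₁ = dₖaₖ − mₖ, dₖ₊₁ = (n − mₖ₊₁²)/dₖ, aₖ₊₁ = ⌊(a₀+mₖ₊₁)/dₖ₊₁⌋:
  k=1: m=15, d=27, a=1
  k=2: m=12, d=4, a=6
  k=3: m=12, d=27, a=1
  k=4: m=15, d=1, a=30
d=1 and a=2a₀=30 at k=4, so the next step gives (m, d) = (15, 27) again — its k=1 value — and the period has length 4.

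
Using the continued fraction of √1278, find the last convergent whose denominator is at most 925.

30637/857

√1278 = [35; 1, 2, 1, 70, …] (period length 4).
Convergents:
  p_0/q_0 = 35/1
  p_1/q_1 = 36/1
  p_2/q_2 = 107/3
  p_3/q_3 = 143/4
  p_4/q_4 = 10117/283
  p_5/q_5 = 10260/287
  p_6/q_6 = 30637/857
  p_7/q_7 = 40897/1144
q_6 = 857 ≤ 925 < 1144 = q_7, so the answer is 30637/857.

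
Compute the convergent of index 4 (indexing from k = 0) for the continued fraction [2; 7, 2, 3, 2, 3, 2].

254/119

Using pₖ = aₖpₖ₋₁ + pₖ₋₂, qₖ = aₖqₖ₋₁ + qₖ₋₂ (with p₋₁=1, p₋₂=0, q₋₁=0, q₋₂=1):
  k=0: a=2, p=2, q=1
  k=1: a=7, p=15, q=7
  k=2: a=2, p=32, q=15
  k=3: a=3, p=111, q=52
  k=4: a=2, p=254, q=119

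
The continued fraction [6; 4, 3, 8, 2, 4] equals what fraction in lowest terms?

6381/1024

Fold from the inside: start with 4/1.
  2 + 1/4 = 9/4
  8 + 4/9 = 76/9
  3 + 9/76 = 237/76
  4 + 76/237 = 1024/237
  6 + 237/1024 = 6381/1024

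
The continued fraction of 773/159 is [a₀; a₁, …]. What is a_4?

773 = 4·159 + 137   →  a_0 = 4
159 = 1·137 + 22   →  a_1 = 1
137 = 6·22 + 5   →  a_2 = 6
22 = 4·5 + 2   →  a_3 = 4
5 = 2·2 + 1   →  a_4 = 2

2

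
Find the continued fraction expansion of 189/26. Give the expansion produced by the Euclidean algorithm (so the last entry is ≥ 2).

189 = 7*26 + 7
26 = 3*7 + 5
7 = 1*5 + 2
5 = 2*2 + 1
2 = 2*1 + 0  (stop)
So 189/26 = [7; 3, 1, 2, 2].

[7; 3, 1, 2, 2]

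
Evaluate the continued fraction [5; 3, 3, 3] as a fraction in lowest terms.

Using pₖ = aₖpₖ₋₁ + pₖ₋₂ and qₖ = aₖqₖ₋₁ + qₖ₋₂:
  k=0: a=5, p=5, q=1
  k=1: a=3, p=16, q=3
  k=2: a=3, p=53, q=10
  k=3: a=3, p=175, q=33

175/33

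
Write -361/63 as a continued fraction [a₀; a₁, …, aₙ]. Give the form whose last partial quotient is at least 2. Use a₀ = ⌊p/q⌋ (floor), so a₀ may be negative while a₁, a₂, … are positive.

[-6; 3, 1, 2, 2, 2]

-361 = -6*63 + 17
63 = 3*17 + 12
17 = 1*12 + 5
12 = 2*5 + 2
5 = 2*2 + 1
2 = 2*1 + 0  (stop)
So -361/63 = [-6; 3, 1, 2, 2, 2].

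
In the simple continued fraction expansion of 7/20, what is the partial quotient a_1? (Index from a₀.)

2

7 = 0·20 + 7   →  a_0 = 0
20 = 2·7 + 6   →  a_1 = 2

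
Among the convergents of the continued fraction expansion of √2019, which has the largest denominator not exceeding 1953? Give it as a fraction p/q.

60615/1349

√2019 = [44; 1, 13, 1, 88, …] (period length 4).
Convergents:
  p_0/q_0 = 44/1
  p_1/q_1 = 45/1
  p_2/q_2 = 629/14
  p_3/q_3 = 674/15
  p_4/q_4 = 59941/1334
  p_5/q_5 = 60615/1349
  p_6/q_6 = 847936/18871
q_5 = 1349 ≤ 1953 < 18871 = q_6, so the answer is 60615/1349.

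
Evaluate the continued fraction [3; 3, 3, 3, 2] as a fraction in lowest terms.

Using pₖ = aₖpₖ₋₁ + pₖ₋₂ and qₖ = aₖqₖ₋₁ + qₖ₋₂:
  k=0: a=3, p=3, q=1
  k=1: a=3, p=10, q=3
  k=2: a=3, p=33, q=10
  k=3: a=3, p=109, q=33
  k=4: a=2, p=251, q=76

251/76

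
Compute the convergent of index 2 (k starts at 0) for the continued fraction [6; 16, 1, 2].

Using pₖ = aₖpₖ₋₁ + pₖ₋₂, qₖ = aₖqₖ₋₁ + qₖ₋₂ (with p₋₁=1, p₋₂=0, q₋₁=0, q₋₂=1):
  k=0: a=6, p=6, q=1
  k=1: a=16, p=97, q=16
  k=2: a=1, p=103, q=17

103/17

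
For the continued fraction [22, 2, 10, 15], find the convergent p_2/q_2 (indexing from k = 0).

472/21

Using pₖ = aₖpₖ₋₁ + pₖ₋₂, qₖ = aₖqₖ₋₁ + qₖ₋₂ (with p₋₁=1, p₋₂=0, q₋₁=0, q₋₂=1):
  k=0: a=22, p=22, q=1
  k=1: a=2, p=45, q=2
  k=2: a=10, p=472, q=21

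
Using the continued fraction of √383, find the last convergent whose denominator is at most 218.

2642/135

√383 = [19; 1, 1, 3, 19, 3, 1, 1, 38, …] (period length 8).
Convergents:
  p_0/q_0 = 19/1
  p_1/q_1 = 20/1
  p_2/q_2 = 39/2
  p_3/q_3 = 137/7
  p_4/q_4 = 2642/135
  p_5/q_5 = 8063/412
q_4 = 135 ≤ 218 < 412 = q_5, so the answer is 2642/135.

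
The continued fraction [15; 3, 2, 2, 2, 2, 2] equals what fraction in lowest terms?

3655/239

Using pₖ = aₖpₖ₋₁ + pₖ₋₂ and qₖ = aₖqₖ₋₁ + qₖ₋₂:
  k=0: a=15, p=15, q=1
  k=1: a=3, p=46, q=3
  k=2: a=2, p=107, q=7
  k=3: a=2, p=260, q=17
  k=4: a=2, p=627, q=41
  k=5: a=2, p=1514, q=99
  k=6: a=2, p=3655, q=239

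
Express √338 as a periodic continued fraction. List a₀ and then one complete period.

a₀ = ⌊√338⌋ = 18.
With m₀=0, d₀=1 and mₖ₊₁ = dₖaₖ − mₖ, dₖ₊₁ = (n − mₖ₊₁²)/dₖ, aₖ₊₁ = ⌊(a₀+mₖ₊₁)/dₖ₊₁⌋:
  k=1: m=18, d=14, a=2
  k=2: m=10, d=17, a=1
  k=3: m=7, d=17, a=1
  k=4: m=10, d=14, a=2
  k=5: m=18, d=1, a=36
d=1 and a=2a₀=36 at k=5, so the next step gives (m, d) = (18, 14) again — its k=1 value — and the period has length 5.

[18; 2, 1, 1, 2, 36]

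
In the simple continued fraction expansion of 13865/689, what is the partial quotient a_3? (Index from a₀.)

13865 = 20·689 + 85   →  a_0 = 20
689 = 8·85 + 9   →  a_1 = 8
85 = 9·9 + 4   →  a_2 = 9
9 = 2·4 + 1   →  a_3 = 2

2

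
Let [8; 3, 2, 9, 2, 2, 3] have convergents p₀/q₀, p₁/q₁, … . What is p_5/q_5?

Using pₖ = aₖpₖ₋₁ + pₖ₋₂, qₖ = aₖqₖ₋₁ + qₖ₋₂ (with p₋₁=1, p₋₂=0, q₋₁=0, q₋₂=1):
  k=0: a=8, p=8, q=1
  k=1: a=3, p=25, q=3
  k=2: a=2, p=58, q=7
  k=3: a=9, p=547, q=66
  k=4: a=2, p=1152, q=139
  k=5: a=2, p=2851, q=344

2851/344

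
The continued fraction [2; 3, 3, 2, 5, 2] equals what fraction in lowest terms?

629/273

Fold from the inside: start with 2/1.
  5 + 1/2 = 11/2
  2 + 2/11 = 24/11
  3 + 11/24 = 83/24
  3 + 24/83 = 273/83
  2 + 83/273 = 629/273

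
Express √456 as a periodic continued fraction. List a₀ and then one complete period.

[21; 2, 1, 4, 1, 2, 42]

a₀ = ⌊√456⌋ = 21.
With m₀=0, d₀=1 and mₖ₊₁ = dₖaₖ − mₖ, dₖ₊₁ = (n − mₖ₊₁²)/dₖ, aₖ₊₁ = ⌊(a₀+mₖ₊₁)/dₖ₊₁⌋:
  k=1: m=21, d=15, a=2
  k=2: m=9, d=25, a=1
  k=3: m=16, d=8, a=4
  k=4: m=16, d=25, a=1
  k=5: m=9, d=15, a=2
  k=6: m=21, d=1, a=42
d=1 and a=2a₀=42 at k=6, so the next step gives (m, d) = (21, 15) again — its k=1 value — and the period has length 6.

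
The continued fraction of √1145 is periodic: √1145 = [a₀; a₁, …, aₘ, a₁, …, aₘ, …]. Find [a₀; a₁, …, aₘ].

a₀ = ⌊√1145⌋ = 33.
With m₀=0, d₀=1 and mₖ₊₁ = dₖaₖ − mₖ, dₖ₊₁ = (n − mₖ₊₁²)/dₖ, aₖ₊₁ = ⌊(a₀+mₖ₊₁)/dₖ₊₁⌋:
  k=1: m=33, d=56, a=1
  k=2: m=23, d=11, a=5
  k=3: m=32, d=11, a=5
  k=4: m=23, d=56, a=1
  k=5: m=33, d=1, a=66
d=1 and a=2a₀=66 at k=5, so the next step gives (m, d) = (33, 56) again — its k=1 value — and the period has length 5.

[33; 1, 5, 5, 1, 66]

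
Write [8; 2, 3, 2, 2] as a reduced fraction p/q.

329/39

Using pₖ = aₖpₖ₋₁ + pₖ₋₂ and qₖ = aₖqₖ₋₁ + qₖ₋₂:
  k=0: a=8, p=8, q=1
  k=1: a=2, p=17, q=2
  k=2: a=3, p=59, q=7
  k=3: a=2, p=135, q=16
  k=4: a=2, p=329, q=39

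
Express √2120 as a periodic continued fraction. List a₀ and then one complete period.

a₀ = ⌊√2120⌋ = 46.
With m₀=0, d₀=1 and mₖ₊₁ = dₖaₖ − mₖ, dₖ₊₁ = (n − mₖ₊₁²)/dₖ, aₖ₊₁ = ⌊(a₀+mₖ₊₁)/dₖ₊₁⌋:
  k=1: m=46, d=4, a=23
  k=2: m=46, d=1, a=92
d=1 and a=2a₀=92 at k=2, so the next step gives (m, d) = (46, 4) again — its k=1 value — and the period has length 2.

[46; 23, 92]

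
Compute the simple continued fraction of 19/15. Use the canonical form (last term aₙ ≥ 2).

19 = 1×15 + 4
15 = 3×4 + 3
4 = 1×3 + 1
3 = 3×1 + 0  (stop)
So 19/15 = [1; 3, 1, 3].

[1; 3, 1, 3]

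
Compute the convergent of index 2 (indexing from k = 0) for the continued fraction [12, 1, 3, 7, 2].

Using pₖ = aₖpₖ₋₁ + pₖ₋₂, qₖ = aₖqₖ₋₁ + qₖ₋₂ (with p₋₁=1, p₋₂=0, q₋₁=0, q₋₂=1):
  k=0: a=12, p=12, q=1
  k=1: a=1, p=13, q=1
  k=2: a=3, p=51, q=4

51/4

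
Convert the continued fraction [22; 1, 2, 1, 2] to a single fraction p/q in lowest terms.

Fold from the inside: start with 2/1.
  1 + 1/2 = 3/2
  2 + 2/3 = 8/3
  1 + 3/8 = 11/8
  22 + 8/11 = 250/11

250/11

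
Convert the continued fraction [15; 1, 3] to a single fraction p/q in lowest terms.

Fold from the inside: start with 3/1.
  1 + 1/3 = 4/3
  15 + 3/4 = 63/4

63/4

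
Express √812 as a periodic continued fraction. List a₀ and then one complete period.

a₀ = ⌊√812⌋ = 28.
With m₀=0, d₀=1 and mₖ₊₁ = dₖaₖ − mₖ, dₖ₊₁ = (n − mₖ₊₁²)/dₖ, aₖ₊₁ = ⌊(a₀+mₖ₊₁)/dₖ₊₁⌋:
  k=1: m=28, d=28, a=2
  k=2: m=28, d=1, a=56
d=1 and a=2a₀=56 at k=2, so the next step gives (m, d) = (28, 28) again — its k=1 value — and the period has length 2.

[28; 2, 56]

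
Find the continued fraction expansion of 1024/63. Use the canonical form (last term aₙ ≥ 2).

[16; 3, 1, 15]

1024 = 16×63 + 16
63 = 3×16 + 15
16 = 1×15 + 1
15 = 15×1 + 0  (stop)
So 1024/63 = [16; 3, 1, 15].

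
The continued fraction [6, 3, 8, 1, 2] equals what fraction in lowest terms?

512/81

Using pₖ = aₖpₖ₋₁ + pₖ₋₂ and qₖ = aₖqₖ₋₁ + qₖ₋₂:
  k=0: a=6, p=6, q=1
  k=1: a=3, p=19, q=3
  k=2: a=8, p=158, q=25
  k=3: a=1, p=177, q=28
  k=4: a=2, p=512, q=81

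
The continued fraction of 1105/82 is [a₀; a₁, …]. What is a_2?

1105 = 13·82 + 39   →  a_0 = 13
82 = 2·39 + 4   →  a_1 = 2
39 = 9·4 + 3   →  a_2 = 9

9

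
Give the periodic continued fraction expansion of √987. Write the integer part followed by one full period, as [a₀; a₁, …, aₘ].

a₀ = ⌊√987⌋ = 31.

[31; 2, 2, 2, 62]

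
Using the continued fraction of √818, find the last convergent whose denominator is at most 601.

16331/571

√818 = [28; 1, 1, 1, 1, 56, …] (period length 5).
Convergents:
  p_0/q_0 = 28/1
  p_1/q_1 = 29/1
  p_2/q_2 = 57/2
  p_3/q_3 = 86/3
  p_4/q_4 = 143/5
  p_5/q_5 = 8094/283
  p_6/q_6 = 8237/288
  p_7/q_7 = 16331/571
  p_8/q_8 = 24568/859
q_7 = 571 ≤ 601 < 859 = q_8, so the answer is 16331/571.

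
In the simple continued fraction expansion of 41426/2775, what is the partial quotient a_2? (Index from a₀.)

12

41426 = 14·2775 + 2576   →  a_0 = 14
2775 = 1·2576 + 199   →  a_1 = 1
2576 = 12·199 + 188   →  a_2 = 12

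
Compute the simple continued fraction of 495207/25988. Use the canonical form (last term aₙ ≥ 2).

495207 = 19×25988 + 1435
25988 = 18×1435 + 158
1435 = 9×158 + 13
158 = 12×13 + 2
13 = 6×2 + 1
2 = 2×1 + 0  (stop)
So 495207/25988 = [19; 18, 9, 12, 6, 2].

[19; 18, 9, 12, 6, 2]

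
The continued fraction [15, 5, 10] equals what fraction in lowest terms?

Fold from the inside: start with 10/1.
  5 + 1/10 = 51/10
  15 + 10/51 = 775/51

775/51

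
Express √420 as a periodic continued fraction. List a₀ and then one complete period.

a₀ = ⌊√420⌋ = 20.

[20; 2, 40]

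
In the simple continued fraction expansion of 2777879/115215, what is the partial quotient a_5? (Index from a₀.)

11

2777879 = 24·115215 + 12719   →  a_0 = 24
115215 = 9·12719 + 744   →  a_1 = 9
12719 = 17·744 + 71   →  a_2 = 17
744 = 10·71 + 34   →  a_3 = 10
71 = 2·34 + 3   →  a_4 = 2
34 = 11·3 + 1   →  a_5 = 11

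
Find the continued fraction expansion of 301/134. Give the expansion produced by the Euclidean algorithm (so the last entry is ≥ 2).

[2; 4, 16, 2]

301 = 2×134 + 33
134 = 4×33 + 2
33 = 16×2 + 1
2 = 2×1 + 0  (stop)
So 301/134 = [2; 4, 16, 2].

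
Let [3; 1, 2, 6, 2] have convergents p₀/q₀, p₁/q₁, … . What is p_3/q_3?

Using pₖ = aₖpₖ₋₁ + pₖ₋₂, qₖ = aₖqₖ₋₁ + qₖ₋₂ (with p₋₁=1, p₋₂=0, q₋₁=0, q₋₂=1):
  k=0: a=3, p=3, q=1
  k=1: a=1, p=4, q=1
  k=2: a=2, p=11, q=3
  k=3: a=6, p=70, q=19

70/19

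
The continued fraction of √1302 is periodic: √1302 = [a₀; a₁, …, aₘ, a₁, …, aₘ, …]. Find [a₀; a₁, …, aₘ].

[36; 12, 72]

a₀ = ⌊√1302⌋ = 36.
With m₀=0, d₀=1 and mₖ₊₁ = dₖaₖ − mₖ, dₖ₊₁ = (n − mₖ₊₁²)/dₖ, aₖ₊₁ = ⌊(a₀+mₖ₊₁)/dₖ₊₁⌋:
  k=1: m=36, d=6, a=12
  k=2: m=36, d=1, a=72
d=1 and a=2a₀=72 at k=2, so the next step gives (m, d) = (36, 6) again — its k=1 value — and the period has length 2.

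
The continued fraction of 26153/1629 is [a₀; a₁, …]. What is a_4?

26153 = 16·1629 + 89   →  a_0 = 16
1629 = 18·89 + 27   →  a_1 = 18
89 = 3·27 + 8   →  a_2 = 3
27 = 3·8 + 3   →  a_3 = 3
8 = 2·3 + 2   →  a_4 = 2

2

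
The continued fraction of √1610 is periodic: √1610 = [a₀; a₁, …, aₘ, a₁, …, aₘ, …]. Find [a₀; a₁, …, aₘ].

a₀ = ⌊√1610⌋ = 40.
With m₀=0, d₀=1 and mₖ₊₁ = dₖaₖ − mₖ, dₖ₊₁ = (n − mₖ₊₁²)/dₖ, aₖ₊₁ = ⌊(a₀+mₖ₊₁)/dₖ₊₁⌋:
  k=1: m=40, d=10, a=8
  k=2: m=40, d=1, a=80
d=1 and a=2a₀=80 at k=2, so the next step gives (m, d) = (40, 10) again — its k=1 value — and the period has length 2.

[40; 8, 80]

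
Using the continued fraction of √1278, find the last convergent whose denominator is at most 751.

√1278 = [35; 1, 2, 1, 70, …] (period length 4).
Convergents:
  p_0/q_0 = 35/1
  p_1/q_1 = 36/1
  p_2/q_2 = 107/3
  p_3/q_3 = 143/4
  p_4/q_4 = 10117/283
  p_5/q_5 = 10260/287
  p_6/q_6 = 30637/857
q_5 = 287 ≤ 751 < 857 = q_6, so the answer is 10260/287.

10260/287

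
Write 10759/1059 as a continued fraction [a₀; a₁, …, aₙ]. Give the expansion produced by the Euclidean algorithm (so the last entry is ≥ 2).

10759 = 10×1059 + 169
1059 = 6×169 + 45
169 = 3×45 + 34
45 = 1×34 + 11
34 = 3×11 + 1
11 = 11×1 + 0  (stop)
So 10759/1059 = [10; 6, 3, 1, 3, 11].

[10; 6, 3, 1, 3, 11]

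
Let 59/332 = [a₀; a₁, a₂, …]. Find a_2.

1

59 = 0·332 + 59   →  a_0 = 0
332 = 5·59 + 37   →  a_1 = 5
59 = 1·37 + 22   →  a_2 = 1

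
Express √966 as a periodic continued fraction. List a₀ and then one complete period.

[31; 12, 2, 2, 2, 12, 62]

a₀ = ⌊√966⌋ = 31.
With m₀=0, d₀=1 and mₖ₊₁ = dₖaₖ − mₖ, dₖ₊₁ = (n − mₖ₊₁²)/dₖ, aₖ₊₁ = ⌊(a₀+mₖ₊₁)/dₖ₊₁⌋:
  k=1: m=31, d=5, a=12
  k=2: m=29, d=25, a=2
  k=3: m=21, d=21, a=2
  k=4: m=21, d=25, a=2
  k=5: m=29, d=5, a=12
  k=6: m=31, d=1, a=62
d=1 and a=2a₀=62 at k=6, so the next step gives (m, d) = (31, 5) again — its k=1 value — and the period has length 6.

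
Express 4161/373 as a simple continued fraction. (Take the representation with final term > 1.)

4161 = 11×373 + 58
373 = 6×58 + 25
58 = 2×25 + 8
25 = 3×8 + 1
8 = 8×1 + 0  (stop)
So 4161/373 = [11; 6, 2, 3, 8].

[11; 6, 2, 3, 8]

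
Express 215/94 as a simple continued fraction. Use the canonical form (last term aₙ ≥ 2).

215 = 2×94 + 27
94 = 3×27 + 13
27 = 2×13 + 1
13 = 13×1 + 0  (stop)
So 215/94 = [2; 3, 2, 13].

[2; 3, 2, 13]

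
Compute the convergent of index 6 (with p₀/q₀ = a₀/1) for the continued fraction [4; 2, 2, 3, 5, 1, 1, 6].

869/197

Using pₖ = aₖpₖ₋₁ + pₖ₋₂, qₖ = aₖqₖ₋₁ + qₖ₋₂ (with p₋₁=1, p₋₂=0, q₋₁=0, q₋₂=1):
  k=0: a=4, p=4, q=1
  k=1: a=2, p=9, q=2
  k=2: a=2, p=22, q=5
  k=3: a=3, p=75, q=17
  k=4: a=5, p=397, q=90
  k=5: a=1, p=472, q=107
  k=6: a=1, p=869, q=197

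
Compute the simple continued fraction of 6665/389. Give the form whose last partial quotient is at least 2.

6665 = 17·389 + 52
389 = 7·52 + 25
52 = 2·25 + 2
25 = 12·2 + 1
2 = 2·1 + 0  (stop)
So 6665/389 = [17; 7, 2, 12, 2].

[17; 7, 2, 12, 2]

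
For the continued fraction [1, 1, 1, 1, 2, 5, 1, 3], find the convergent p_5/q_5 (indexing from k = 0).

70/43

Using pₖ = aₖpₖ₋₁ + pₖ₋₂, qₖ = aₖqₖ₋₁ + qₖ₋₂ (with p₋₁=1, p₋₂=0, q₋₁=0, q₋₂=1):
  k=0: a=1, p=1, q=1
  k=1: a=1, p=2, q=1
  k=2: a=1, p=3, q=2
  k=3: a=1, p=5, q=3
  k=4: a=2, p=13, q=8
  k=5: a=5, p=70, q=43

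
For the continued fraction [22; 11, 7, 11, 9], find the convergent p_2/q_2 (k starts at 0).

1723/78

Using pₖ = aₖpₖ₋₁ + pₖ₋₂, qₖ = aₖqₖ₋₁ + qₖ₋₂ (with p₋₁=1, p₋₂=0, q₋₁=0, q₋₂=1):
  k=0: a=22, p=22, q=1
  k=1: a=11, p=243, q=11
  k=2: a=7, p=1723, q=78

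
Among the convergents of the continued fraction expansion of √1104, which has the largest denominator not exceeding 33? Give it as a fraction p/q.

√1104 = [33; 4, 2, 2, 2, 4, 66, …] (period length 6).
Convergents:
  p_0/q_0 = 33/1
  p_1/q_1 = 133/4
  p_2/q_2 = 299/9
  p_3/q_3 = 731/22
  p_4/q_4 = 1761/53
q_3 = 22 ≤ 33 < 53 = q_4, so the answer is 731/22.

731/22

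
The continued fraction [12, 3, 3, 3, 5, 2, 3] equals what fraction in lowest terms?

16289/1324

Fold from the inside: start with 3/1.
  2 + 1/3 = 7/3
  5 + 3/7 = 38/7
  3 + 7/38 = 121/38
  3 + 38/121 = 401/121
  3 + 121/401 = 1324/401
  12 + 401/1324 = 16289/1324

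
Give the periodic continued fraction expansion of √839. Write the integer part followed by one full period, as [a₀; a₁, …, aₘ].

a₀ = ⌊√839⌋ = 28.

[28; 1, 27, 1, 56]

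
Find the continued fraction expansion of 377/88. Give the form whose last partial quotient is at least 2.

[4; 3, 1, 1, 12]

377 = 4*88 + 25
88 = 3*25 + 13
25 = 1*13 + 12
13 = 1*12 + 1
12 = 12*1 + 0  (stop)
So 377/88 = [4; 3, 1, 1, 12].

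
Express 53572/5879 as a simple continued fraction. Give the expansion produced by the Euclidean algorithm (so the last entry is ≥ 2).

53572 = 9*5879 + 661
5879 = 8*661 + 591
661 = 1*591 + 70
591 = 8*70 + 31
70 = 2*31 + 8
31 = 3*8 + 7
8 = 1*7 + 1
7 = 7*1 + 0  (stop)
So 53572/5879 = [9; 8, 1, 8, 2, 3, 1, 7].

[9; 8, 1, 8, 2, 3, 1, 7]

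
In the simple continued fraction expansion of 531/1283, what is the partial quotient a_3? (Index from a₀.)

531 = 0·1283 + 531   →  a_0 = 0
1283 = 2·531 + 221   →  a_1 = 2
531 = 2·221 + 89   →  a_2 = 2
221 = 2·89 + 43   →  a_3 = 2

2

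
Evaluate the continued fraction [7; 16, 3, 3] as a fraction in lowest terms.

1151/163

Using pₖ = aₖpₖ₋₁ + pₖ₋₂ and qₖ = aₖqₖ₋₁ + qₖ₋₂:
  k=0: a=7, p=7, q=1
  k=1: a=16, p=113, q=16
  k=2: a=3, p=346, q=49
  k=3: a=3, p=1151, q=163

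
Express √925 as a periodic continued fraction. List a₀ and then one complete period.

[30; 2, 2, 2, 2, 60]

a₀ = ⌊√925⌋ = 30.
With m₀=0, d₀=1 and mₖ₊₁ = dₖaₖ − mₖ, dₖ₊₁ = (n − mₖ₊₁²)/dₖ, aₖ₊₁ = ⌊(a₀+mₖ₊₁)/dₖ₊₁⌋:
  k=1: m=30, d=25, a=2
  k=2: m=20, d=21, a=2
  k=3: m=22, d=21, a=2
  k=4: m=20, d=25, a=2
  k=5: m=30, d=1, a=60
d=1 and a=2a₀=60 at k=5, so the next step gives (m, d) = (30, 25) again — its k=1 value — and the period has length 5.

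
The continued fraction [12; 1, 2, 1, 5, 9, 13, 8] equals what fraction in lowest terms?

284584/22339

Fold from the inside: start with 8/1.
  13 + 1/8 = 105/8
  9 + 8/105 = 953/105
  5 + 105/953 = 4870/953
  1 + 953/4870 = 5823/4870
  2 + 4870/5823 = 16516/5823
  1 + 5823/16516 = 22339/16516
  12 + 16516/22339 = 284584/22339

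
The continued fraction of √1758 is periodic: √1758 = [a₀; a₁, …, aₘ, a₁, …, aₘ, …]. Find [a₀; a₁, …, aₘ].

[41; 1, 12, 1, 82]

a₀ = ⌊√1758⌋ = 41.
With m₀=0, d₀=1 and mₖ₊₁ = dₖaₖ − mₖ, dₖ₊₁ = (n − mₖ₊₁²)/dₖ, aₖ₊₁ = ⌊(a₀+mₖ₊₁)/dₖ₊₁⌋:
  k=1: m=41, d=77, a=1
  k=2: m=36, d=6, a=12
  k=3: m=36, d=77, a=1
  k=4: m=41, d=1, a=82
d=1 and a=2a₀=82 at k=4, so the next step gives (m, d) = (41, 77) again — its k=1 value — and the period has length 4.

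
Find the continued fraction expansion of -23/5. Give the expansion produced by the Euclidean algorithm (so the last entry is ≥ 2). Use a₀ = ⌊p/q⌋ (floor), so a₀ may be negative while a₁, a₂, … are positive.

[-5; 2, 2]

-23 = -5*5 + 2
5 = 2*2 + 1
2 = 2*1 + 0  (stop)
So -23/5 = [-5; 2, 2].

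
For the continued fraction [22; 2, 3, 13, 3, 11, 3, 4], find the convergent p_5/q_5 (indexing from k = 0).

72651/3239

Using pₖ = aₖpₖ₋₁ + pₖ₋₂, qₖ = aₖqₖ₋₁ + qₖ₋₂ (with p₋₁=1, p₋₂=0, q₋₁=0, q₋₂=1):
  k=0: a=22, p=22, q=1
  k=1: a=2, p=45, q=2
  k=2: a=3, p=157, q=7
  k=3: a=13, p=2086, q=93
  k=4: a=3, p=6415, q=286
  k=5: a=11, p=72651, q=3239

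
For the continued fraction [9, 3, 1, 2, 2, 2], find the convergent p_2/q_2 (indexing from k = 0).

37/4

Using pₖ = aₖpₖ₋₁ + pₖ₋₂, qₖ = aₖqₖ₋₁ + qₖ₋₂ (with p₋₁=1, p₋₂=0, q₋₁=0, q₋₂=1):
  k=0: a=9, p=9, q=1
  k=1: a=3, p=28, q=3
  k=2: a=1, p=37, q=4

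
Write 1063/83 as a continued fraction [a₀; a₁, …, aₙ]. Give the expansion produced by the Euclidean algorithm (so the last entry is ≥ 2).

1063 = 12*83 + 67
83 = 1*67 + 16
67 = 4*16 + 3
16 = 5*3 + 1
3 = 3*1 + 0  (stop)
So 1063/83 = [12; 1, 4, 5, 3].

[12; 1, 4, 5, 3]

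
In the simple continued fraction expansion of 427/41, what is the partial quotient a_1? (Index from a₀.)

2

427 = 10·41 + 17   →  a_0 = 10
41 = 2·17 + 7   →  a_1 = 2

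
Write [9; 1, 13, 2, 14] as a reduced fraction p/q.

Using pₖ = aₖpₖ₋₁ + pₖ₋₂ and qₖ = aₖqₖ₋₁ + qₖ₋₂:
  k=0: a=9, p=9, q=1
  k=1: a=1, p=10, q=1
  k=2: a=13, p=139, q=14
  k=3: a=2, p=288, q=29
  k=4: a=14, p=4171, q=420

4171/420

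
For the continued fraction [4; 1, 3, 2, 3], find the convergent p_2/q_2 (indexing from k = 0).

19/4

Using pₖ = aₖpₖ₋₁ + pₖ₋₂, qₖ = aₖqₖ₋₁ + qₖ₋₂ (with p₋₁=1, p₋₂=0, q₋₁=0, q₋₂=1):
  k=0: a=4, p=4, q=1
  k=1: a=1, p=5, q=1
  k=2: a=3, p=19, q=4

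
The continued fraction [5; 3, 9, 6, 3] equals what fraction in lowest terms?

2879/541

Fold from the inside: start with 3/1.
  6 + 1/3 = 19/3
  9 + 3/19 = 174/19
  3 + 19/174 = 541/174
  5 + 174/541 = 2879/541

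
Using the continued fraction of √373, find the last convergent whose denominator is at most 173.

√373 = [19; 3, 5, 5, 3, 38, …] (period length 5).
Convergents:
  p_0/q_0 = 19/1
  p_1/q_1 = 58/3
  p_2/q_2 = 309/16
  p_3/q_3 = 1603/83
  p_4/q_4 = 5118/265
q_3 = 83 ≤ 173 < 265 = q_4, so the answer is 1603/83.

1603/83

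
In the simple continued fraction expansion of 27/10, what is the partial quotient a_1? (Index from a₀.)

27 = 2·10 + 7   →  a_0 = 2
10 = 1·7 + 3   →  a_1 = 1

1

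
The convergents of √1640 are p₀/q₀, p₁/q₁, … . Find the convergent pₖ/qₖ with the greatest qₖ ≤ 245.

6520/161

√1640 = [40; 2, 80, …] (period length 2).
Convergents:
  p_0/q_0 = 40/1
  p_1/q_1 = 81/2
  p_2/q_2 = 6520/161
  p_3/q_3 = 13121/324
q_2 = 161 ≤ 245 < 324 = q_3, so the answer is 6520/161.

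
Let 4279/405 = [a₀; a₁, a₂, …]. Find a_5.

4279 = 10·405 + 229   →  a_0 = 10
405 = 1·229 + 176   →  a_1 = 1
229 = 1·176 + 53   →  a_2 = 1
176 = 3·53 + 17   →  a_3 = 3
53 = 3·17 + 2   →  a_4 = 3
17 = 8·2 + 1   →  a_5 = 8

8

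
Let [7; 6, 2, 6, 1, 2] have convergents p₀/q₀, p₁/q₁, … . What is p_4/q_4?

Using pₖ = aₖpₖ₋₁ + pₖ₋₂, qₖ = aₖqₖ₋₁ + qₖ₋₂ (with p₋₁=1, p₋₂=0, q₋₁=0, q₋₂=1):
  k=0: a=7, p=7, q=1
  k=1: a=6, p=43, q=6
  k=2: a=2, p=93, q=13
  k=3: a=6, p=601, q=84
  k=4: a=1, p=694, q=97

694/97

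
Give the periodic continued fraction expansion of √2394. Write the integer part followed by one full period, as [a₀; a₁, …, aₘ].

[48; 1, 12, 1, 96]

a₀ = ⌊√2394⌋ = 48.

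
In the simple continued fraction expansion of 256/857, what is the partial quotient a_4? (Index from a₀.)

7

256 = 0·857 + 256   →  a_0 = 0
857 = 3·256 + 89   →  a_1 = 3
256 = 2·89 + 78   →  a_2 = 2
89 = 1·78 + 11   →  a_3 = 1
78 = 7·11 + 1   →  a_4 = 7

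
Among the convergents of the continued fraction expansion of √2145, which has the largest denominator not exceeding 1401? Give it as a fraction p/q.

28159/608

√2145 = [46; 3, 5, 2, 5, 3, 92, …] (period length 6).
Convergents:
  p_0/q_0 = 46/1
  p_1/q_1 = 139/3
  p_2/q_2 = 741/16
  p_3/q_3 = 1621/35
  p_4/q_4 = 8846/191
  p_5/q_5 = 28159/608
  p_6/q_6 = 2599474/56127
q_5 = 608 ≤ 1401 < 56127 = q_6, so the answer is 28159/608.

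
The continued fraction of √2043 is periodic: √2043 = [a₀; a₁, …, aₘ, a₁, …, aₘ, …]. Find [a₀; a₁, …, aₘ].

[45; 5, 90]

a₀ = ⌊√2043⌋ = 45.
With m₀=0, d₀=1 and mₖ₊₁ = dₖaₖ − mₖ, dₖ₊₁ = (n − mₖ₊₁²)/dₖ, aₖ₊₁ = ⌊(a₀+mₖ₊₁)/dₖ₊₁⌋:
  k=1: m=45, d=18, a=5
  k=2: m=45, d=1, a=90
d=1 and a=2a₀=90 at k=2, so the next step gives (m, d) = (45, 18) again — its k=1 value — and the period has length 2.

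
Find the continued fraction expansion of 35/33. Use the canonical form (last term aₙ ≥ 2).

35 = 1·33 + 2
33 = 16·2 + 1
2 = 2·1 + 0  (stop)
So 35/33 = [1; 16, 2].

[1; 16, 2]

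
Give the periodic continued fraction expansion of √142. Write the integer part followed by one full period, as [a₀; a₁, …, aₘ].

a₀ = ⌊√142⌋ = 11.
With m₀=0, d₀=1 and mₖ₊₁ = dₖaₖ − mₖ, dₖ₊₁ = (n − mₖ₊₁²)/dₖ, aₖ₊₁ = ⌊(a₀+mₖ₊₁)/dₖ₊₁⌋:
  k=1: m=11, d=21, a=1
  k=2: m=10, d=2, a=10
  k=3: m=10, d=21, a=1
  k=4: m=11, d=1, a=22
d=1 and a=2a₀=22 at k=4, so the next step gives (m, d) = (11, 21) again — its k=1 value — and the period has length 4.

[11; 1, 10, 1, 22]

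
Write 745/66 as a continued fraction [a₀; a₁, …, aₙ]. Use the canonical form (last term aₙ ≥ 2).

745 = 11*66 + 19
66 = 3*19 + 9
19 = 2*9 + 1
9 = 9*1 + 0  (stop)
So 745/66 = [11; 3, 2, 9].

[11; 3, 2, 9]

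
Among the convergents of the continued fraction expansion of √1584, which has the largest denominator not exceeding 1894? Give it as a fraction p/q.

63321/1591

√1584 = [39; 1, 3, 1, 78, …] (period length 4).
Convergents:
  p_0/q_0 = 39/1
  p_1/q_1 = 40/1
  p_2/q_2 = 159/4
  p_3/q_3 = 199/5
  p_4/q_4 = 15681/394
  p_5/q_5 = 15880/399
  p_6/q_6 = 63321/1591
  p_7/q_7 = 79201/1990
q_6 = 1591 ≤ 1894 < 1990 = q_7, so the answer is 63321/1591.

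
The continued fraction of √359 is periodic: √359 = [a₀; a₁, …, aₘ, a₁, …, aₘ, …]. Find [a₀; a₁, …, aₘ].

[18; 1, 17, 1, 36]

a₀ = ⌊√359⌋ = 18.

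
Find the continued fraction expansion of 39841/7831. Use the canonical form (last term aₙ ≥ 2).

[5; 11, 2, 2, 2, 5, 3, 3]

39841 = 5·7831 + 686
7831 = 11·686 + 285
686 = 2·285 + 116
285 = 2·116 + 53
116 = 2·53 + 10
53 = 5·10 + 3
10 = 3·3 + 1
3 = 3·1 + 0  (stop)
So 39841/7831 = [5; 11, 2, 2, 2, 5, 3, 3].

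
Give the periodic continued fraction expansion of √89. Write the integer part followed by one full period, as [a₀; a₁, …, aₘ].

[9; 2, 3, 3, 2, 18]

a₀ = ⌊√89⌋ = 9.
With m₀=0, d₀=1 and mₖ₊₁ = dₖaₖ − mₖ, dₖ₊₁ = (n − mₖ₊₁²)/dₖ, aₖ₊₁ = ⌊(a₀+mₖ₊₁)/dₖ₊₁⌋:
  k=1: m=9, d=8, a=2
  k=2: m=7, d=5, a=3
  k=3: m=8, d=5, a=3
  k=4: m=7, d=8, a=2
  k=5: m=9, d=1, a=18
d=1 and a=2a₀=18 at k=5, so the next step gives (m, d) = (9, 8) again — its k=1 value — and the period has length 5.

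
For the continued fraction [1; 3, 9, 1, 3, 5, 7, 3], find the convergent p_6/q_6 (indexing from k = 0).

6047/4573

Using pₖ = aₖpₖ₋₁ + pₖ₋₂, qₖ = aₖqₖ₋₁ + qₖ₋₂ (with p₋₁=1, p₋₂=0, q₋₁=0, q₋₂=1):
  k=0: a=1, p=1, q=1
  k=1: a=3, p=4, q=3
  k=2: a=9, p=37, q=28
  k=3: a=1, p=41, q=31
  k=4: a=3, p=160, q=121
  k=5: a=5, p=841, q=636
  k=6: a=7, p=6047, q=4573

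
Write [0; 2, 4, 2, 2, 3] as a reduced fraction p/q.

75/167

Fold from the inside: start with 3/1.
  2 + 1/3 = 7/3
  2 + 3/7 = 17/7
  4 + 7/17 = 75/17
  2 + 17/75 = 167/75
  0 + 75/167 = 75/167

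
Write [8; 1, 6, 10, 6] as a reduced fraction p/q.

3836/433

Fold from the inside: start with 6/1.
  10 + 1/6 = 61/6
  6 + 6/61 = 372/61
  1 + 61/372 = 433/372
  8 + 372/433 = 3836/433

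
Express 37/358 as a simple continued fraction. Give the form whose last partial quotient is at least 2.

37 = 0·358 + 37
358 = 9·37 + 25
37 = 1·25 + 12
25 = 2·12 + 1
12 = 12·1 + 0  (stop)
So 37/358 = [0; 9, 1, 2, 12].

[0; 9, 1, 2, 12]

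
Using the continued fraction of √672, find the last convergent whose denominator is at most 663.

17161/662

√672 = [25; 1, 11, 1, 50, …] (period length 4).
Convergents:
  p_0/q_0 = 25/1
  p_1/q_1 = 26/1
  p_2/q_2 = 311/12
  p_3/q_3 = 337/13
  p_4/q_4 = 17161/662
  p_5/q_5 = 17498/675
q_4 = 662 ≤ 663 < 675 = q_5, so the answer is 17161/662.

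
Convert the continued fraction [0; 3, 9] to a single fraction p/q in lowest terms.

Using pₖ = aₖpₖ₋₁ + pₖ₋₂ and qₖ = aₖqₖ₋₁ + qₖ₋₂:
  k=0: a=0, p=0, q=1
  k=1: a=3, p=1, q=3
  k=2: a=9, p=9, q=28

9/28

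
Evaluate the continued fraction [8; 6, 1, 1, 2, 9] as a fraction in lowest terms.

2527/310

Using pₖ = aₖpₖ₋₁ + pₖ₋₂ and qₖ = aₖqₖ₋₁ + qₖ₋₂:
  k=0: a=8, p=8, q=1
  k=1: a=6, p=49, q=6
  k=2: a=1, p=57, q=7
  k=3: a=1, p=106, q=13
  k=4: a=2, p=269, q=33
  k=5: a=9, p=2527, q=310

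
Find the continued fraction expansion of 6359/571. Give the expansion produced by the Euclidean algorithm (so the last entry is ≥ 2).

[11; 7, 3, 8, 3]

6359 = 11×571 + 78
571 = 7×78 + 25
78 = 3×25 + 3
25 = 8×3 + 1
3 = 3×1 + 0  (stop)
So 6359/571 = [11; 7, 3, 8, 3].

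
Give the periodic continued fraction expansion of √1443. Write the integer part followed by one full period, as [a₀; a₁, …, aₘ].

a₀ = ⌊√1443⌋ = 37.
With m₀=0, d₀=1 and mₖ₊₁ = dₖaₖ − mₖ, dₖ₊₁ = (n − mₖ₊₁²)/dₖ, aₖ₊₁ = ⌊(a₀+mₖ₊₁)/dₖ₊₁⌋:
  k=1: m=37, d=74, a=1
  k=2: m=37, d=1, a=74
d=1 and a=2a₀=74 at k=2, so the next step gives (m, d) = (37, 74) again — its k=1 value — and the period has length 2.

[37; 1, 74]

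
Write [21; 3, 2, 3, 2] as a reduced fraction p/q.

1171/55

Fold from the inside: start with 2/1.
  3 + 1/2 = 7/2
  2 + 2/7 = 16/7
  3 + 7/16 = 55/16
  21 + 16/55 = 1171/55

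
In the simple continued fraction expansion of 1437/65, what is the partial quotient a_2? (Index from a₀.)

1437 = 22·65 + 7   →  a_0 = 22
65 = 9·7 + 2   →  a_1 = 9
7 = 3·2 + 1   →  a_2 = 3

3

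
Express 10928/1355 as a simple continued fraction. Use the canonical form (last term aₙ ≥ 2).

10928 = 8×1355 + 88
1355 = 15×88 + 35
88 = 2×35 + 18
35 = 1×18 + 17
18 = 1×17 + 1
17 = 17×1 + 0  (stop)
So 10928/1355 = [8; 15, 2, 1, 1, 17].

[8; 15, 2, 1, 1, 17]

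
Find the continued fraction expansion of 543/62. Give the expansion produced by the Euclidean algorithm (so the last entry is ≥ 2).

543 = 8*62 + 47
62 = 1*47 + 15
47 = 3*15 + 2
15 = 7*2 + 1
2 = 2*1 + 0  (stop)
So 543/62 = [8; 1, 3, 7, 2].

[8; 1, 3, 7, 2]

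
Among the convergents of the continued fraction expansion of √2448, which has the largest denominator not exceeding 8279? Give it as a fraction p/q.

√2448 = [49; 2, 10, 2, 98, …] (period length 4).
Convergents:
  p_0/q_0 = 49/1
  p_1/q_1 = 99/2
  p_2/q_2 = 1039/21
  p_3/q_3 = 2177/44
  p_4/q_4 = 214385/4333
  p_5/q_5 = 430947/8710
q_4 = 4333 ≤ 8279 < 8710 = q_5, so the answer is 214385/4333.

214385/4333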